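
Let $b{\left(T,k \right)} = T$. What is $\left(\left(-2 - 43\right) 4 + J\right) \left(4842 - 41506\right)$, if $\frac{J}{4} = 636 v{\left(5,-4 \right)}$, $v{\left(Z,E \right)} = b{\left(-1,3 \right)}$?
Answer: $99872736$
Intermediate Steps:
$v{\left(Z,E \right)} = -1$
$J = -2544$ ($J = 4 \cdot 636 \left(-1\right) = 4 \left(-636\right) = -2544$)
$\left(\left(-2 - 43\right) 4 + J\right) \left(4842 - 41506\right) = \left(\left(-2 - 43\right) 4 - 2544\right) \left(4842 - 41506\right) = \left(\left(-45\right) 4 - 2544\right) \left(-36664\right) = \left(-180 - 2544\right) \left(-36664\right) = \left(-2724\right) \left(-36664\right) = 99872736$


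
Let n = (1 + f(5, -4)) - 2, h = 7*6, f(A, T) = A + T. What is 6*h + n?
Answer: 252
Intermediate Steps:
h = 42
n = 0 (n = (1 + (5 - 4)) - 2 = (1 + 1) - 2 = 2 - 2 = 0)
6*h + n = 6*42 + 0 = 252 + 0 = 252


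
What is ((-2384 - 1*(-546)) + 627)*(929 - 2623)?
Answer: 2051434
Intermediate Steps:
((-2384 - 1*(-546)) + 627)*(929 - 2623) = ((-2384 + 546) + 627)*(-1694) = (-1838 + 627)*(-1694) = -1211*(-1694) = 2051434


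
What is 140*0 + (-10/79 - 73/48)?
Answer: -6247/3792 ≈ -1.6474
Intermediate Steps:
140*0 + (-10/79 - 73/48) = 0 + (-10*1/79 - 73*1/48) = 0 + (-10/79 - 73/48) = 0 - 6247/3792 = -6247/3792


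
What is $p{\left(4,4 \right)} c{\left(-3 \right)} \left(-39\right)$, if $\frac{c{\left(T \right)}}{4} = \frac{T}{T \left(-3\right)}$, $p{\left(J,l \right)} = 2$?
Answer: $104$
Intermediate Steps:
$c{\left(T \right)} = - \frac{4}{3}$ ($c{\left(T \right)} = 4 \frac{T}{T \left(-3\right)} = 4 \frac{T}{\left(-3\right) T} = 4 T \left(- \frac{1}{3 T}\right) = 4 \left(- \frac{1}{3}\right) = - \frac{4}{3}$)
$p{\left(4,4 \right)} c{\left(-3 \right)} \left(-39\right) = 2 \left(- \frac{4}{3}\right) \left(-39\right) = \left(- \frac{8}{3}\right) \left(-39\right) = 104$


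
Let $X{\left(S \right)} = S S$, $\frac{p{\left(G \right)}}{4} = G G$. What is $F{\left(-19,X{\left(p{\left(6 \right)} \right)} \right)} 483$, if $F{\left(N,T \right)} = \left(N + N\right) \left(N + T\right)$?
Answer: $-380239818$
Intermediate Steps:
$p{\left(G \right)} = 4 G^{2}$ ($p{\left(G \right)} = 4 G G = 4 G^{2}$)
$X{\left(S \right)} = S^{2}$
$F{\left(N,T \right)} = 2 N \left(N + T\right)$
$F{\left(-19,X{\left(p{\left(6 \right)} \right)} \right)} 483 = 2 \left(-19\right) \left(-19 + \left(4 \cdot 6^{2}\right)^{2}\right) 483 = 2 \left(-19\right) \left(-19 + \left(4 \cdot 36\right)^{2}\right) 483 = 2 \left(-19\right) \left(-19 + 144^{2}\right) 483 = 2 \left(-19\right) \left(-19 + 20736\right) 483 = 2 \left(-19\right) 20717 \cdot 483 = \left(-787246\right) 483 = -380239818$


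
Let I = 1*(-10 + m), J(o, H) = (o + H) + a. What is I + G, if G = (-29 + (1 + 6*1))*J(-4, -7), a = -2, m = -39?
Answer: 237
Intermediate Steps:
J(o, H) = -2 + H + o (J(o, H) = (o + H) - 2 = (H + o) - 2 = -2 + H + o)
I = -49 (I = 1*(-10 - 39) = 1*(-49) = -49)
G = 286 (G = (-29 + (1 + 6*1))*(-2 - 7 - 4) = (-29 + (1 + 6))*(-13) = (-29 + 7)*(-13) = -22*(-13) = 286)
I + G = -49 + 286 = 237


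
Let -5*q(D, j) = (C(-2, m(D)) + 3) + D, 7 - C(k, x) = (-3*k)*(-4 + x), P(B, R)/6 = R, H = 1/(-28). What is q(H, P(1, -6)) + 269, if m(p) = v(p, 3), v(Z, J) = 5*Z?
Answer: 36679/140 ≈ 261.99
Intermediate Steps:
H = -1/28 ≈ -0.035714
P(B, R) = 6*R
m(p) = 5*p
C(k, x) = 7 + 3*k*(-4 + x) (C(k, x) = 7 - (-3*k)*(-4 + x) = 7 - (-3)*k*(-4 + x) = 7 + 3*k*(-4 + x))
q(D, j) = -34/5 + 29*D/5 (q(D, j) = -(((7 - 12*(-2) + 3*(-2)*(5*D)) + 3) + D)/5 = -(((7 + 24 - 30*D) + 3) + D)/5 = -(((31 - 30*D) + 3) + D)/5 = -((34 - 30*D) + D)/5 = -(34 - 29*D)/5 = -34/5 + 29*D/5)
q(H, P(1, -6)) + 269 = (-34/5 + (29/5)*(-1/28)) + 269 = (-34/5 - 29/140) + 269 = -981/140 + 269 = 36679/140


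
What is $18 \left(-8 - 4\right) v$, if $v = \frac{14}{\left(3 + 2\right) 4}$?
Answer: $- \frac{756}{5} \approx -151.2$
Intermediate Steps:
$v = \frac{7}{10}$ ($v = \frac{14}{5 \cdot 4} = \frac{14}{20} = 14 \cdot \frac{1}{20} = \frac{7}{10} \approx 0.7$)
$18 \left(-8 - 4\right) v = 18 \left(-8 - 4\right) \frac{7}{10} = 18 \left(-12\right) \frac{7}{10} = \left(-216\right) \frac{7}{10} = - \frac{756}{5}$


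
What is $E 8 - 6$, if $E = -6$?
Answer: $-54$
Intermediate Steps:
$E 8 - 6 = \left(-6\right) 8 - 6 = -48 - 6 = -54$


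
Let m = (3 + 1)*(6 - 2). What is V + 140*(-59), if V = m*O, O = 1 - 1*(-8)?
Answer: -8116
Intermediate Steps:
O = 9 (O = 1 + 8 = 9)
m = 16 (m = 4*4 = 16)
V = 144 (V = 16*9 = 144)
V + 140*(-59) = 144 + 140*(-59) = 144 - 8260 = -8116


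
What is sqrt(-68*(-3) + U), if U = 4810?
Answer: sqrt(5014) ≈ 70.810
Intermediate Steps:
sqrt(-68*(-3) + U) = sqrt(-68*(-3) + 4810) = sqrt(204 + 4810) = sqrt(5014)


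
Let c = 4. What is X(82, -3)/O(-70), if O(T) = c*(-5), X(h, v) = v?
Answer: 3/20 ≈ 0.15000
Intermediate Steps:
O(T) = -20 (O(T) = 4*(-5) = -20)
X(82, -3)/O(-70) = -3/(-20) = -3*(-1/20) = 3/20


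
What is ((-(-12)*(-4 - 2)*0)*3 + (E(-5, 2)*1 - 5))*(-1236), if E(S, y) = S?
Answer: 12360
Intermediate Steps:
((-(-12)*(-4 - 2)*0)*3 + (E(-5, 2)*1 - 5))*(-1236) = ((-(-12)*(-4 - 2)*0)*3 + (-5*1 - 5))*(-1236) = ((-(-12)*(-6)*0)*3 + (-5 - 5))*(-1236) = ((-3*24*0)*3 - 10)*(-1236) = (-72*0*3 - 10)*(-1236) = (0*3 - 10)*(-1236) = (0 - 10)*(-1236) = -10*(-1236) = 12360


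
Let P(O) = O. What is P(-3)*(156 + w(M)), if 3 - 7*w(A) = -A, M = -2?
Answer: -3279/7 ≈ -468.43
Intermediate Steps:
w(A) = 3/7 + A/7 (w(A) = 3/7 - (-1)*A/7 = 3/7 + A/7)
P(-3)*(156 + w(M)) = -3*(156 + (3/7 + (⅐)*(-2))) = -3*(156 + (3/7 - 2/7)) = -3*(156 + ⅐) = -3*1093/7 = -3279/7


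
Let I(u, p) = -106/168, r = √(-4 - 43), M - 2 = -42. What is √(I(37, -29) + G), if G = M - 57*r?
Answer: √(-71673 - 100548*I*√47)/42 ≈ 13.271 - 14.723*I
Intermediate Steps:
M = -40 (M = 2 - 42 = -40)
r = I*√47 (r = √(-47) = I*√47 ≈ 6.8557*I)
I(u, p) = -53/84 (I(u, p) = -106*1/168 = -53/84)
G = -40 - 57*I*√47 ≈ -40.0 - 390.77*I
√(I(37, -29) + G) = √(-53/84 + (-40 - 57*I*√47)) = √(-3413/84 - 57*I*√47)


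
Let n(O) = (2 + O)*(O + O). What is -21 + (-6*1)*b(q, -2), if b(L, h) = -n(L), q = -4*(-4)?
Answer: 3435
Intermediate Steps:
q = 16
n(O) = 2*O*(2 + O) (n(O) = (2 + O)*(2*O) = 2*O*(2 + O))
b(L, h) = -2*L*(2 + L)
-21 + (-6*1)*b(q, -2) = -21 + (-6*1)*(-2*16*(2 + 16)) = -21 - (-12)*16*18 = -21 - 6*(-576) = -21 + 3456 = 3435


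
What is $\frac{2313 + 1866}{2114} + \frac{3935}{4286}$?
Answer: $\frac{936778}{323593} \approx 2.8949$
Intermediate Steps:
$\frac{2313 + 1866}{2114} + \frac{3935}{4286} = 4179 \cdot \frac{1}{2114} + 3935 \cdot \frac{1}{4286} = \frac{597}{302} + \frac{3935}{4286} = \frac{936778}{323593}$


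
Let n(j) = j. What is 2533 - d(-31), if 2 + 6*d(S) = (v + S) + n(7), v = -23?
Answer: 15247/6 ≈ 2541.2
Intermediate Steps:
d(S) = -3 + S/6 (d(S) = -⅓ + ((-23 + S) + 7)/6 = -⅓ + (-16 + S)/6 = -⅓ + (-8/3 + S/6) = -3 + S/6)
2533 - d(-31) = 2533 - (-3 + (⅙)*(-31)) = 2533 - (-3 - 31/6) = 2533 - 1*(-49/6) = 2533 + 49/6 = 15247/6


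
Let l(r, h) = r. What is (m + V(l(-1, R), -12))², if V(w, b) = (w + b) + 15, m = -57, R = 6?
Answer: 3025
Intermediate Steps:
V(w, b) = 15 + b + w (V(w, b) = (b + w) + 15 = 15 + b + w)
(m + V(l(-1, R), -12))² = (-57 + (15 - 12 - 1))² = (-57 + 2)² = (-55)² = 3025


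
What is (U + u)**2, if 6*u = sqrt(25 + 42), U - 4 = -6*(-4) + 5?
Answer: (198 + sqrt(67))**2/36 ≈ 1180.9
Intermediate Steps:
U = 33 (U = 4 + (-6*(-4) + 5) = 4 + (24 + 5) = 4 + 29 = 33)
u = sqrt(67)/6 (u = sqrt(25 + 42)/6 = sqrt(67)/6 ≈ 1.3642)
(U + u)**2 = (33 + sqrt(67)/6)**2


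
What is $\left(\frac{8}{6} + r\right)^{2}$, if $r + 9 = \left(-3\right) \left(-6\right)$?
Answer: $\frac{961}{9} \approx 106.78$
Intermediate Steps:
$r = 9$ ($r = -9 - -18 = -9 + 18 = 9$)
$\left(\frac{8}{6} + r\right)^{2} = \left(\frac{8}{6} + 9\right)^{2} = \left(8 \cdot \frac{1}{6} + 9\right)^{2} = \left(\frac{4}{3} + 9\right)^{2} = \left(\frac{31}{3}\right)^{2} = \frac{961}{9}$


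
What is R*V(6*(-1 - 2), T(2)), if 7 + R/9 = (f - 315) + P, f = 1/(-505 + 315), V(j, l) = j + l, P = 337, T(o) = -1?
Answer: -25641/10 ≈ -2564.1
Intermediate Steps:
f = -1/190 (f = 1/(-190) = -1/190 ≈ -0.0052632)
R = 25641/190 (R = -63 + 9*((-1/190 - 315) + 337) = -63 + 9*(-59851/190 + 337) = -63 + 9*(4179/190) = -63 + 37611/190 = 25641/190 ≈ 134.95)
R*V(6*(-1 - 2), T(2)) = 25641*(6*(-1 - 2) - 1)/190 = 25641*(6*(-3) - 1)/190 = 25641*(-18 - 1)/190 = (25641/190)*(-19) = -25641/10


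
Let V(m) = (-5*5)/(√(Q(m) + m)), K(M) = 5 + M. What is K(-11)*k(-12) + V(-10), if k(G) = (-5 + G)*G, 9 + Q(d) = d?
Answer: -1224 + 25*I*√29/29 ≈ -1224.0 + 4.6424*I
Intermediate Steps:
Q(d) = -9 + d
k(G) = G*(-5 + G)
V(m) = -25/√(-9 + 2*m) (V(m) = (-5*5)/(√((-9 + m) + m)) = -25/√(-9 + 2*m))
K(-11)*k(-12) + V(-10) = (5 - 11)*(-12*(-5 - 12)) - 25/√(-9 + 2*(-10)) = -(-72)*(-17) - 25/√(-9 - 20) = -6*204 - (-25)*I*√29/29 = -1224 - (-25)*I*√29/29 = -1224 + 25*I*√29/29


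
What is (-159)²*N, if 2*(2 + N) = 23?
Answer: 480339/2 ≈ 2.4017e+5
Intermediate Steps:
N = 19/2 (N = -2 + (½)*23 = -2 + 23/2 = 19/2 ≈ 9.5000)
(-159)²*N = (-159)²*(19/2) = 25281*(19/2) = 480339/2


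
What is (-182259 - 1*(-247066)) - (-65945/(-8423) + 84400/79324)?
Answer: 10823649817396/167036513 ≈ 64798.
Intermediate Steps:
(-182259 - 1*(-247066)) - (-65945/(-8423) + 84400/79324) = (-182259 + 247066) - (-65945*(-1/8423) + 84400*(1/79324)) = 64807 - (65945/8423 + 21100/19831) = 64807 - 1*1485480595/167036513 = 64807 - 1485480595/167036513 = 10823649817396/167036513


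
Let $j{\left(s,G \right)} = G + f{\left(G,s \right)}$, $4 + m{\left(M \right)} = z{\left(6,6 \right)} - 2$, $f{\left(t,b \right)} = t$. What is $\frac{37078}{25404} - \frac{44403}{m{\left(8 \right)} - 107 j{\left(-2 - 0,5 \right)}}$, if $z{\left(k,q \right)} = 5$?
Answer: $\frac{21624525}{503846} \approx 42.919$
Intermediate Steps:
$m{\left(M \right)} = -1$ ($m{\left(M \right)} = -4 + \left(5 - 2\right) = -4 + 3 = -1$)
$j{\left(s,G \right)} = 2 G$ ($j{\left(s,G \right)} = G + G = 2 G$)
$\frac{37078}{25404} - \frac{44403}{m{\left(8 \right)} - 107 j{\left(-2 - 0,5 \right)}} = \frac{37078}{25404} - \frac{44403}{-1 - 107 \cdot 2 \cdot 5} = 37078 \cdot \frac{1}{25404} - \frac{44403}{-1 - 1070} = \frac{18539}{12702} - \frac{44403}{-1 - 1070} = \frac{18539}{12702} - \frac{44403}{-1071} = \frac{18539}{12702} - - \frac{14801}{357} = \frac{18539}{12702} + \frac{14801}{357} = \frac{21624525}{503846}$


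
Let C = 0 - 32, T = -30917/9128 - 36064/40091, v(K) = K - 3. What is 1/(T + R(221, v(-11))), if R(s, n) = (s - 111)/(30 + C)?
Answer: -365950648/21695971279 ≈ -0.016867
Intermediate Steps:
v(K) = -3 + K
T = -1568685639/365950648 (T = -30917*1/9128 - 36064*1/40091 = -30917/9128 - 36064/40091 = -1568685639/365950648 ≈ -4.2866)
C = -32
R(s, n) = 111/2 - s/2 (R(s, n) = (s - 111)/(30 - 32) = (-111 + s)/(-2) = (-111 + s)*(-½) = 111/2 - s/2)
1/(T + R(221, v(-11))) = 1/(-1568685639/365950648 + (111/2 - ½*221)) = 1/(-1568685639/365950648 + (111/2 - 221/2)) = 1/(-1568685639/365950648 - 55) = 1/(-21695971279/365950648) = -365950648/21695971279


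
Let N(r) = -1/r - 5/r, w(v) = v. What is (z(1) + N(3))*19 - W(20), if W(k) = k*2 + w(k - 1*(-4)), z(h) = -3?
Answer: -159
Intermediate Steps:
N(r) = -6/r
W(k) = 4 + 3*k (W(k) = k*2 + (k - 1*(-4)) = 2*k + (k + 4) = 2*k + (4 + k) = 4 + 3*k)
(z(1) + N(3))*19 - W(20) = (-3 - 6/3)*19 - (4 + 3*20) = (-3 - 6*1/3)*19 - (4 + 60) = (-3 - 2)*19 - 1*64 = -5*19 - 64 = -95 - 64 = -159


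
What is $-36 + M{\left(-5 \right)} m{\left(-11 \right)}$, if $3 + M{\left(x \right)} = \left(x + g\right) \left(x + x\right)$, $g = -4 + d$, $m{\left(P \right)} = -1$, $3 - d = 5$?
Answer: $-143$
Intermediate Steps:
$d = -2$ ($d = 3 - 5 = -2$)
$g = -6$ ($g = -4 - 2 = -6$)
$M{\left(x \right)} = -3 + 2 x \left(-6 + x\right)$ ($M{\left(x \right)} = -3 + \left(x - 6\right) \left(x + x\right) = -3 + \left(-6 + x\right) 2 x = -3 + 2 x \left(-6 + x\right)$)
$-36 + M{\left(-5 \right)} m{\left(-11 \right)} = -36 + \left(-3 - -60 + 2 \left(-5\right)^{2}\right) \left(-1\right) = -36 + \left(-3 + 60 + 2 \cdot 25\right) \left(-1\right) = -36 + \left(-3 + 60 + 50\right) \left(-1\right) = -36 + 107 \left(-1\right) = -36 - 107 = -143$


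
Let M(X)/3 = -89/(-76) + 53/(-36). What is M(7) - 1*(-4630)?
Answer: 527717/114 ≈ 4629.1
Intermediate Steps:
M(X) = -103/114 (M(X) = 3*(-89/(-76) + 53/(-36)) = 3*(-89*(-1/76) + 53*(-1/36)) = 3*(89/76 - 53/36) = 3*(-103/342) = -103/114)
M(7) - 1*(-4630) = -103/114 - 1*(-4630) = -103/114 + 4630 = 527717/114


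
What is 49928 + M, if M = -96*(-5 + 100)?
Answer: 40808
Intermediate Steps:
M = -9120 (M = -96*95 = -9120)
49928 + M = 49928 - 9120 = 40808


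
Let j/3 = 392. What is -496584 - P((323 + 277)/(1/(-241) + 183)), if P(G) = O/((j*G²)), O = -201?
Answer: -1017549089746597733/2049097680000 ≈ -4.9658e+5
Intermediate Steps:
j = 1176 (j = 3*392 = 1176)
P(G) = -67/(392*G²) (P(G) = -201*1/(1176*G²) = -67/(392*G²))
-496584 - P((323 + 277)/(1/(-241) + 183)) = -496584 - (-67)/(392*((323 + 277)/(1/(-241) + 183))²) = -496584 - (-67)/(392*(600/(-1/241 + 183))²) = -496584 - (-67)/(392*(600/(44102/241))²) = -496584 - (-67)/(392*(600*(241/44102))²) = -496584 - (-67)/(392*(72300/22051)²) = -496584 - (-67)*486246601/(392*5227290000) = -496584 - 1*(-32578522267/2049097680000) = -496584 + 32578522267/2049097680000 = -1017549089746597733/2049097680000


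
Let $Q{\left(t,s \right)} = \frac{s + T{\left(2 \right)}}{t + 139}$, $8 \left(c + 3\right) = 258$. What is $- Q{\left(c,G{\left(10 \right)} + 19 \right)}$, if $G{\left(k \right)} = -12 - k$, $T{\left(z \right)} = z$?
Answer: $\frac{4}{673} \approx 0.0059435$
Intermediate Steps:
$c = \frac{117}{4}$ ($c = -3 + \frac{1}{8} \cdot 258 = -3 + \frac{129}{4} = \frac{117}{4} \approx 29.25$)
$Q{\left(t,s \right)} = \frac{2 + s}{139 + t}$ ($Q{\left(t,s \right)} = \frac{s + 2}{t + 139} = \frac{2 + s}{139 + t}$)
$- Q{\left(c,G{\left(10 \right)} + 19 \right)} = - \frac{2 + \left(\left(-12 - 10\right) + 19\right)}{139 + \frac{117}{4}} = - \frac{2 + \left(\left(-12 - 10\right) + 19\right)}{\frac{673}{4}} = - \frac{4 \left(2 + \left(-22 + 19\right)\right)}{673} = - \frac{4 \left(2 - 3\right)}{673} = - \frac{4 \left(-1\right)}{673} = \left(-1\right) \left(- \frac{4}{673}\right) = \frac{4}{673}$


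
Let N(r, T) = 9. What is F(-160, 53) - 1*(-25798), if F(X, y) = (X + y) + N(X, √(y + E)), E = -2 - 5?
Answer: 25700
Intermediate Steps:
E = -7
F(X, y) = 9 + X + y (F(X, y) = (X + y) + 9 = 9 + X + y)
F(-160, 53) - 1*(-25798) = (9 - 160 + 53) - 1*(-25798) = -98 + 25798 = 25700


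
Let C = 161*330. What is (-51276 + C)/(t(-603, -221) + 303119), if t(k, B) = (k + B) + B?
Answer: 927/151037 ≈ 0.0061376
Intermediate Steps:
t(k, B) = k + 2*B (t(k, B) = (B + k) + B = k + 2*B)
C = 53130
(-51276 + C)/(t(-603, -221) + 303119) = (-51276 + 53130)/((-603 + 2*(-221)) + 303119) = 1854/((-603 - 442) + 303119) = 1854/(-1045 + 303119) = 1854/302074 = 1854*(1/302074) = 927/151037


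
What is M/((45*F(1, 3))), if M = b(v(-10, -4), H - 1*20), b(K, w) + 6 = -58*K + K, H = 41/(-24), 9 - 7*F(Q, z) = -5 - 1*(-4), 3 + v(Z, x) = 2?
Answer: 119/150 ≈ 0.79333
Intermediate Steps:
v(Z, x) = -1 (v(Z, x) = -3 + 2 = -1)
F(Q, z) = 10/7 (F(Q, z) = 9/7 - (-5 - 1*(-4))/7 = 9/7 - (-5 + 4)/7 = 9/7 - ⅐*(-1) = 9/7 + ⅐ = 10/7)
H = -41/24 (H = 41*(-1/24) = -41/24 ≈ -1.7083)
b(K, w) = -6 - 57*K (b(K, w) = -6 + (-58*K + K) = -6 - 57*K)
M = 51 (M = -6 - 57*(-1) = -6 + 57 = 51)
M/((45*F(1, 3))) = 51/((45*(10/7))) = 51/(450/7) = 51*(7/450) = 119/150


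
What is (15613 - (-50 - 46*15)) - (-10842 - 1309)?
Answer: 28504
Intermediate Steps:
(15613 - (-50 - 46*15)) - (-10842 - 1309) = (15613 - (-50 - 690)) - 1*(-12151) = (15613 - 1*(-740)) + 12151 = (15613 + 740) + 12151 = 16353 + 12151 = 28504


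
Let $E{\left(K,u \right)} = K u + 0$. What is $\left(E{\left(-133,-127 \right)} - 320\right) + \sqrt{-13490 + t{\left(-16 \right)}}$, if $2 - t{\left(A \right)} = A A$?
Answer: $16571 + 4 i \sqrt{859} \approx 16571.0 + 117.23 i$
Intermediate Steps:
$t{\left(A \right)} = 2 - A^{2}$ ($t{\left(A \right)} = 2 - A A = 2 - A^{2}$)
$E{\left(K,u \right)} = K u$
$\left(E{\left(-133,-127 \right)} - 320\right) + \sqrt{-13490 + t{\left(-16 \right)}} = \left(\left(-133\right) \left(-127\right) - 320\right) + \sqrt{-13490 + \left(2 - \left(-16\right)^{2}\right)} = \left(16891 - 320\right) + \sqrt{-13490 + \left(2 - 256\right)} = 16571 + \sqrt{-13490 + \left(2 - 256\right)} = 16571 + \sqrt{-13490 - 254} = 16571 + \sqrt{-13744} = 16571 + 4 i \sqrt{859}$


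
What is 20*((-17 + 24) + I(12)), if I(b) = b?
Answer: 380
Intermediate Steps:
20*((-17 + 24) + I(12)) = 20*((-17 + 24) + 12) = 20*(7 + 12) = 20*19 = 380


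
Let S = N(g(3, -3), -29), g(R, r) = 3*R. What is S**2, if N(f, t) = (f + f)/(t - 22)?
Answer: 36/289 ≈ 0.12457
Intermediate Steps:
N(f, t) = 2*f/(-22 + t) (N(f, t) = (2*f)/(-22 + t) = 2*f/(-22 + t))
S = -6/17 (S = 2*(3*3)/(-22 - 29) = 2*9/(-51) = 2*9*(-1/51) = -6/17 ≈ -0.35294)
S**2 = (-6/17)**2 = 36/289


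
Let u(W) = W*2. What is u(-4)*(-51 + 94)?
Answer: -344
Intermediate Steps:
u(W) = 2*W
u(-4)*(-51 + 94) = (2*(-4))*(-51 + 94) = -8*43 = -344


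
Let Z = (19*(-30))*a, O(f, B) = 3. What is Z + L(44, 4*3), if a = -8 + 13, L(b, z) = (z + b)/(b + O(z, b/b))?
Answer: -133894/47 ≈ -2848.8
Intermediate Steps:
L(b, z) = (b + z)/(3 + b) (L(b, z) = (z + b)/(b + 3) = (b + z)/(3 + b))
a = 5
Z = -2850 (Z = (19*(-30))*5 = -570*5 = -2850)
Z + L(44, 4*3) = -2850 + (44 + 4*3)/(3 + 44) = -2850 + (44 + 12)/47 = -2850 + (1/47)*56 = -2850 + 56/47 = -133894/47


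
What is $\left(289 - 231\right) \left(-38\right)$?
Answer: $-2204$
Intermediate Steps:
$\left(289 - 231\right) \left(-38\right) = 58 \left(-38\right) = -2204$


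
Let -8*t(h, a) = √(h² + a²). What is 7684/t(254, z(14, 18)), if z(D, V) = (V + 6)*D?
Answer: -1808*√44353/2609 ≈ -145.94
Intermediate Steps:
z(D, V) = D*(6 + V) (z(D, V) = (6 + V)*D = D*(6 + V))
t(h, a) = -√(a² + h²)/8 (t(h, a) = -√(h² + a²)/8 = -√(a² + h²)/8)
7684/t(254, z(14, 18)) = 7684/((-√((14*(6 + 18))² + 254²)/8)) = 7684/((-√((14*24)² + 64516)/8)) = 7684/((-√(336² + 64516)/8)) = 7684/((-√(112896 + 64516)/8)) = 7684/((-√44353/4)) = 7684*(-4*√44353/44353) = -1808*√44353/2609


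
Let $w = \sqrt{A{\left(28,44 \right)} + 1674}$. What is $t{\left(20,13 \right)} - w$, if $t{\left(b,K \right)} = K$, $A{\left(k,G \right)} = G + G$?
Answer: $13 - \sqrt{1762} \approx -28.976$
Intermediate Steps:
$A{\left(k,G \right)} = 2 G$
$w = \sqrt{1762}$ ($w = \sqrt{2 \cdot 44 + 1674} = \sqrt{88 + 1674} = \sqrt{1762} \approx 41.976$)
$t{\left(20,13 \right)} - w = 13 - \sqrt{1762}$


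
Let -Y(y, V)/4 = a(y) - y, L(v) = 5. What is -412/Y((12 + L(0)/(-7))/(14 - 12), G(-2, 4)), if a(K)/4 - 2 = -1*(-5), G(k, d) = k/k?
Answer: 1442/313 ≈ 4.6070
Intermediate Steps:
G(k, d) = 1
a(K) = 28 (a(K) = 8 + 4*(-1*(-5)) = 8 + 4*5 = 8 + 20 = 28)
Y(y, V) = -112 + 4*y (Y(y, V) = -4*(28 - y) = -112 + 4*y)
-412/Y((12 + L(0)/(-7))/(14 - 12), G(-2, 4)) = -412/(-112 + 4*((12 + 5/(-7))/(14 - 12))) = -412/(-112 + 4*((12 + 5*(-1/7))/2)) = -412/(-112 + 4*((12 - 5/7)*(1/2))) = -412/(-112 + 4*((79/7)*(1/2))) = -412/(-112 + 4*(79/14)) = -412/(-112 + 158/7) = -412/(-626/7) = -412*(-7/626) = 1442/313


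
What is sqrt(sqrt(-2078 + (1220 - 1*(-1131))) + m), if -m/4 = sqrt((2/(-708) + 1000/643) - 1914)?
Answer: sqrt(12952943721*sqrt(273) - 227622*I*sqrt(99087305300922))/113811 ≈ 9.8038 - 8.9214*I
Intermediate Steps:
m = -2*I*sqrt(99087305300922)/113811 (m = -4*sqrt((2/(-708) + 1000/643) - 1914) = -4*sqrt((2*(-1/708) + 1000*(1/643)) - 1914) = -4*sqrt((-1/354 + 1000/643) - 1914) = -4*sqrt(353357/227622 - 1914) = -2*I*sqrt(99087305300922)/113811 ≈ -174.93*I)
sqrt(sqrt(-2078 + (1220 - 1*(-1131))) + m) = sqrt(sqrt(-2078 + (1220 - 1*(-1131))) - 2*I*sqrt(99087305300922)/113811) = sqrt(sqrt(-2078 + (1220 + 1131)) - 2*I*sqrt(99087305300922)/113811) = sqrt(sqrt(-2078 + 2351) - 2*I*sqrt(99087305300922)/113811) = sqrt(sqrt(273) - 2*I*sqrt(99087305300922)/113811)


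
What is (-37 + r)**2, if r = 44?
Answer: 49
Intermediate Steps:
(-37 + r)**2 = (-37 + 44)**2 = 7**2 = 49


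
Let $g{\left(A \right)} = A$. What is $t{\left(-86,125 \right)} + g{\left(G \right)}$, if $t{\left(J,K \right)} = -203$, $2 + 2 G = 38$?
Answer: $-185$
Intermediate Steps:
$G = 18$ ($G = -1 + \frac{1}{2} \cdot 38 = -1 + 19 = 18$)
$t{\left(-86,125 \right)} + g{\left(G \right)} = -203 + 18 = -185$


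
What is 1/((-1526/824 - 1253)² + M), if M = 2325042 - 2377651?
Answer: 169744/258357903905 ≈ 6.5701e-7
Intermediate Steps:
M = -52609
1/((-1526/824 - 1253)² + M) = 1/((-1526/824 - 1253)² - 52609) = 1/((-1526*1/824 - 1253)² - 52609) = 1/((-763/412 - 1253)² - 52609) = 1/((-516999/412)² - 52609) = 1/(267287966001/169744 - 52609) = 1/(258357903905/169744) = 169744/258357903905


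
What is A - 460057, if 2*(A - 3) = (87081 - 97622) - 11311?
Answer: -470980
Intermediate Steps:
A = -10923 (A = 3 + ((87081 - 97622) - 11311)/2 = 3 + (-10541 - 11311)/2 = 3 + (½)*(-21852) = 3 - 10926 = -10923)
A - 460057 = -10923 - 460057 = -470980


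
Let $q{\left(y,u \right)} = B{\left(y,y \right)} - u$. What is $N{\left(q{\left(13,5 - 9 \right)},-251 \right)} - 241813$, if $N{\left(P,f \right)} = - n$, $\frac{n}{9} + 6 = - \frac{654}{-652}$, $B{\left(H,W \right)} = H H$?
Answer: $- \frac{78816377}{326} \approx -2.4177 \cdot 10^{5}$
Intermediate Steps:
$B{\left(H,W \right)} = H^{2}$
$n = - \frac{14661}{326}$ ($n = -54 + 9 \left(- \frac{654}{-652}\right) = -54 + 9 \left(\left(-654\right) \left(- \frac{1}{652}\right)\right) = -54 + 9 \cdot \frac{327}{326} = -54 + \frac{2943}{326} = - \frac{14661}{326} \approx -44.972$)
$q{\left(y,u \right)} = y^{2} - u$
$N{\left(P,f \right)} = \frac{14661}{326}$ ($N{\left(P,f \right)} = \left(-1\right) \left(- \frac{14661}{326}\right) = \frac{14661}{326}$)
$N{\left(q{\left(13,5 - 9 \right)},-251 \right)} - 241813 = \frac{14661}{326} - 241813 = - \frac{78816377}{326}$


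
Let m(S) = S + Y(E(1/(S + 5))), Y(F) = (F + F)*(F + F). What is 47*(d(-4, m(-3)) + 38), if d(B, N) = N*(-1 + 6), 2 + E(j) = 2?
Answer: 1081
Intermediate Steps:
E(j) = 0 (E(j) = -2 + 2 = 0)
Y(F) = 4*F² (Y(F) = (2*F)*(2*F) = 4*F²)
m(S) = S (m(S) = S + 4*0² = S + 4*0 = S + 0 = S)
d(B, N) = 5*N (d(B, N) = N*5 = 5*N)
47*(d(-4, m(-3)) + 38) = 47*(5*(-3) + 38) = 47*(-15 + 38) = 47*23 = 1081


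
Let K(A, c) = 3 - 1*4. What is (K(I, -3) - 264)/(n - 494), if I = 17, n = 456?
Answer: 265/38 ≈ 6.9737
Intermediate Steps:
K(A, c) = -1 (K(A, c) = 3 - 4 = -1)
(K(I, -3) - 264)/(n - 494) = (-1 - 264)/(456 - 494) = -265/(-38) = -265*(-1/38) = 265/38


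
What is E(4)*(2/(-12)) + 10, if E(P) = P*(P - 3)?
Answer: 28/3 ≈ 9.3333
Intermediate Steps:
E(P) = P*(-3 + P)
E(4)*(2/(-12)) + 10 = (4*(-3 + 4))*(2/(-12)) + 10 = (4*1)*(2*(-1/12)) + 10 = 4*(-1/6) + 10 = -2/3 + 10 = 28/3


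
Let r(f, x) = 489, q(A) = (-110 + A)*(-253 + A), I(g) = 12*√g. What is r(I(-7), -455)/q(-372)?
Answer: 489/301250 ≈ 0.0016232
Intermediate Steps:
q(A) = (-253 + A)*(-110 + A)
r(I(-7), -455)/q(-372) = 489/(27830 + (-372)² - 363*(-372)) = 489/(27830 + 138384 + 135036) = 489/301250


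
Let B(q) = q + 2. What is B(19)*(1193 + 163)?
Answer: 28476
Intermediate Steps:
B(q) = 2 + q
B(19)*(1193 + 163) = (2 + 19)*(1193 + 163) = 21*1356 = 28476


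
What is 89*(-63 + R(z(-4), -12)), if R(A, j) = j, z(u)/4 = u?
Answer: -6675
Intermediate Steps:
z(u) = 4*u
89*(-63 + R(z(-4), -12)) = 89*(-63 - 12) = 89*(-75) = -6675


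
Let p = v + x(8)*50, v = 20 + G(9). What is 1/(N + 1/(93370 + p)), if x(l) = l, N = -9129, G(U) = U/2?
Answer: -187589/1712499979 ≈ -0.00010954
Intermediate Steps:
G(U) = U/2 (G(U) = U*(1/2) = U/2)
v = 49/2 (v = 20 + (1/2)*9 = 20 + 9/2 = 49/2 ≈ 24.500)
p = 849/2 (p = 49/2 + 8*50 = 49/2 + 400 = 849/2 ≈ 424.50)
1/(N + 1/(93370 + p)) = 1/(-9129 + 1/(93370 + 849/2)) = 1/(-9129 + 1/(187589/2)) = 1/(-9129 + 2/187589) = 1/(-1712499979/187589) = -187589/1712499979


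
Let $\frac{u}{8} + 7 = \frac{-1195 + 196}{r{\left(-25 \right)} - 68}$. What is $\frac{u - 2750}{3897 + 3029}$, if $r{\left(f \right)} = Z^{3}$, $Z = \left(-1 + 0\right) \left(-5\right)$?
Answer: $- \frac{27989}{65797} \approx -0.42538$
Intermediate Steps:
$Z = 5$ ($Z = \left(-1\right) \left(-5\right) = 5$)
$r{\left(f \right)} = 125$ ($r{\left(f \right)} = 5^{3} = 125$)
$u = - \frac{3728}{19}$ ($u = -56 + 8 \frac{-1195 + 196}{125 - 68} = -56 + 8 \left(- \frac{999}{57}\right) = -56 + 8 \left(\left(-999\right) \frac{1}{57}\right) = -56 + 8 \left(- \frac{333}{19}\right) = -56 - \frac{2664}{19} = - \frac{3728}{19} \approx -196.21$)
$\frac{u - 2750}{3897 + 3029} = \frac{- \frac{3728}{19} - 2750}{3897 + 3029} = - \frac{55978}{19 \cdot 6926} = \left(- \frac{55978}{19}\right) \frac{1}{6926} = - \frac{27989}{65797}$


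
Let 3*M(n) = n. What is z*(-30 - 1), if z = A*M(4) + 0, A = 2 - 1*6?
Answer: 496/3 ≈ 165.33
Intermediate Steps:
M(n) = n/3
A = -4 (A = 2 - 6 = -4)
z = -16/3 (z = -4*4/3 + 0 = -16/3 + 0 = -16/3 ≈ -5.3333)
z*(-30 - 1) = -16*(-30 - 1)/3 = -16/3*(-31) = 496/3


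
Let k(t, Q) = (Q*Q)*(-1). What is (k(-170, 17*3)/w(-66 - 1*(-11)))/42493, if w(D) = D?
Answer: 2601/2337115 ≈ 0.0011129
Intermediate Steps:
k(t, Q) = -Q² (k(t, Q) = Q²*(-1) = -Q²)
(k(-170, 17*3)/w(-66 - 1*(-11)))/42493 = ((-(17*3)²)/(-66 - 1*(-11)))/42493 = ((-1*51²)/(-66 + 11))*(1/42493) = (-1*2601/(-55))*(1/42493) = -2601*(-1/55)*(1/42493) = (2601/55)*(1/42493) = 2601/2337115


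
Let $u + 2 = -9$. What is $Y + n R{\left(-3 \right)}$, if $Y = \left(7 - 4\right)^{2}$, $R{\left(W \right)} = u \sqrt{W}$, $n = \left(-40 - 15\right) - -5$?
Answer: $9 + 550 i \sqrt{3} \approx 9.0 + 952.63 i$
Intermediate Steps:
$u = -11$ ($u = -2 - 9 = -11$)
$n = -50$ ($n = -55 + \left(-18 + 23\right) = -55 + 5 = -50$)
$R{\left(W \right)} = - 11 \sqrt{W}$
$Y = 9$ ($Y = \left(7 - 4\right)^{2} = 3^{2} = 9$)
$Y + n R{\left(-3 \right)} = 9 - 50 \left(- 11 \sqrt{-3}\right) = 9 - 50 \left(- 11 i \sqrt{3}\right) = 9 + 550 i \sqrt{3}$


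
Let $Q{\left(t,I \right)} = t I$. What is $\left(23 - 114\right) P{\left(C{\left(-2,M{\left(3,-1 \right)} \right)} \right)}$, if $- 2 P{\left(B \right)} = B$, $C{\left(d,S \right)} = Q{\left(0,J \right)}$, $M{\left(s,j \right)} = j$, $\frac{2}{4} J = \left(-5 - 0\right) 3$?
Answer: $0$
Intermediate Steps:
$J = -30$ ($J = 2 \left(-5 - 0\right) 3 = 2 \left(-5 + 0\right) 3 = 2 \left(\left(-5\right) 3\right) = 2 \left(-15\right) = -30$)
$Q{\left(t,I \right)} = I t$
$C{\left(d,S \right)} = 0$ ($C{\left(d,S \right)} = \left(-30\right) 0 = 0$)
$P{\left(B \right)} = - \frac{B}{2}$
$\left(23 - 114\right) P{\left(C{\left(-2,M{\left(3,-1 \right)} \right)} \right)} = \left(23 - 114\right) \left(\left(- \frac{1}{2}\right) 0\right) = \left(-91\right) 0 = 0$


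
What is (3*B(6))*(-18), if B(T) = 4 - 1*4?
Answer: 0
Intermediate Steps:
B(T) = 0 (B(T) = 4 - 4 = 0)
(3*B(6))*(-18) = (3*0)*(-18) = 0*(-18) = 0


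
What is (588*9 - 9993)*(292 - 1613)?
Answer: 6210021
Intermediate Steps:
(588*9 - 9993)*(292 - 1613) = (5292 - 9993)*(-1321) = -4701*(-1321) = 6210021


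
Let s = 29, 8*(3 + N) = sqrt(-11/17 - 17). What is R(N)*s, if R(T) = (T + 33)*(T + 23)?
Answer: 4730625/272 + 3625*I*sqrt(51)/34 ≈ 17392.0 + 761.4*I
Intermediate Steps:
N = -3 + 5*I*sqrt(51)/68 (N = -3 + sqrt(-11/17 - 17)/8 = -3 + sqrt(-300/17)/8 = -3 + (10*I*sqrt(51)/17)/8 = -3 + 5*I*sqrt(51)/68 ≈ -3.0 + 0.52511*I)
R(T) = (23 + T)*(33 + T) (R(T) = (33 + T)*(23 + T) = (23 + T)*(33 + T))
R(N)*s = (759 + (-3 + 5*I*sqrt(51)/68)**2 + 56*(-3 + 5*I*sqrt(51)/68))*29 = (759 + (-3 + 5*I*sqrt(51)/68)**2 + (-168 + 70*I*sqrt(51)/17))*29 = (591 + (-3 + 5*I*sqrt(51)/68)**2 + 70*I*sqrt(51)/17)*29 = 17139 + 29*(-3 + 5*I*sqrt(51)/68)**2 + 2030*I*sqrt(51)/17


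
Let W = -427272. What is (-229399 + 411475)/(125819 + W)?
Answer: -182076/301453 ≈ -0.60399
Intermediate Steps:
(-229399 + 411475)/(125819 + W) = (-229399 + 411475)/(125819 - 427272) = 182076/(-301453) = 182076*(-1/301453) = -182076/301453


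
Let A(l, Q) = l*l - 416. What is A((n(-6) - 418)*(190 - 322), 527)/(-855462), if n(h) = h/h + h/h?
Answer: -1507663664/427731 ≈ -3524.8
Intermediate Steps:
n(h) = 2 (n(h) = 1 + 1 = 2)
A(l, Q) = -416 + l² (A(l, Q) = l² - 416 = -416 + l²)
A((n(-6) - 418)*(190 - 322), 527)/(-855462) = (-416 + ((2 - 418)*(190 - 322))²)/(-855462) = (-416 + (-416*(-132))²)*(-1/855462) = (-416 + 54912²)*(-1/855462) = (-416 + 3015327744)*(-1/855462) = 3015327328*(-1/855462) = -1507663664/427731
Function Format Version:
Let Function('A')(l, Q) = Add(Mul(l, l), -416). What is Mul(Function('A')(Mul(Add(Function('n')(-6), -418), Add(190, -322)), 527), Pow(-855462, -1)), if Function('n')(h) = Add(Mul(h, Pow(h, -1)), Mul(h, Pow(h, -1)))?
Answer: Rational(-1507663664, 427731) ≈ -3524.8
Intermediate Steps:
Function('n')(h) = 2 (Function('n')(h) = Add(1, 1) = 2)
Function('A')(l, Q) = Add(-416, Pow(l, 2)) (Function('A')(l, Q) = Add(Pow(l, 2), -416) = Add(-416, Pow(l, 2)))
Mul(Function('A')(Mul(Add(Function('n')(-6), -418), Add(190, -322)), 527), Pow(-855462, -1)) = Mul(Add(-416, Pow(Mul(Add(2, -418), Add(190, -322)), 2)), Pow(-855462, -1)) = Mul(Add(-416, Pow(Mul(-416, -132), 2)), Rational(-1, 855462)) = Mul(Add(-416, Pow(54912, 2)), Rational(-1, 855462)) = Mul(Add(-416, 3015327744), Rational(-1, 855462)) = Mul(3015327328, Rational(-1, 855462)) = Rational(-1507663664, 427731)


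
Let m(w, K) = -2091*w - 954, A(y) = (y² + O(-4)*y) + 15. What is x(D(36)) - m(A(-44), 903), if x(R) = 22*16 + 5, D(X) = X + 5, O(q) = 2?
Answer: 3896844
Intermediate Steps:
A(y) = 15 + y² + 2*y (A(y) = (y² + 2*y) + 15 = 15 + y² + 2*y)
m(w, K) = -954 - 2091*w
D(X) = 5 + X
x(R) = 357 (x(R) = 352 + 5 = 357)
x(D(36)) - m(A(-44), 903) = 357 - (-954 - 2091*(15 + (-44)² + 2*(-44))) = 357 - (-954 - 2091*(15 + 1936 - 88)) = 357 - (-954 - 2091*1863) = 357 - (-954 - 3895533) = 357 - 1*(-3896487) = 357 + 3896487 = 3896844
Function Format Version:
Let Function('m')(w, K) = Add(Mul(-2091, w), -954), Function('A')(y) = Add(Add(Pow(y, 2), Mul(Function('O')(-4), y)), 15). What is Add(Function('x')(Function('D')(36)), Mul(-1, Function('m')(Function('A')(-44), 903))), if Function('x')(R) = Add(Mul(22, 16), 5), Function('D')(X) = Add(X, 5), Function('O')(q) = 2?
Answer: 3896844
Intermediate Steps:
Function('A')(y) = Add(15, Pow(y, 2), Mul(2, y)) (Function('A')(y) = Add(Add(Pow(y, 2), Mul(2, y)), 15) = Add(15, Pow(y, 2), Mul(2, y)))
Function('m')(w, K) = Add(-954, Mul(-2091, w))
Function('D')(X) = Add(5, X)
Function('x')(R) = 357 (Function('x')(R) = Add(352, 5) = 357)
Add(Function('x')(Function('D')(36)), Mul(-1, Function('m')(Function('A')(-44), 903))) = Add(357, Mul(-1, Add(-954, Mul(-2091, Add(15, Pow(-44, 2), Mul(2, -44)))))) = Add(357, Mul(-1, Add(-954, Mul(-2091, Add(15, 1936, -88))))) = Add(357, Mul(-1, Add(-954, Mul(-2091, 1863)))) = Add(357, Mul(-1, Add(-954, -3895533))) = Add(357, Mul(-1, -3896487)) = Add(357, 3896487) = 3896844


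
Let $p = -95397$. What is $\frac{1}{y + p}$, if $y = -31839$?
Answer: $- \frac{1}{127236} \approx -7.8594 \cdot 10^{-6}$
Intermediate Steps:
$\frac{1}{y + p} = \frac{1}{-31839 - 95397} = \frac{1}{-127236} = - \frac{1}{127236}$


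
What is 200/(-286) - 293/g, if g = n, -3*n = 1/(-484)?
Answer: -60837448/143 ≈ -4.2544e+5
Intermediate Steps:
n = 1/1452 (n = -⅓/(-484) = -⅓*(-1/484) = 1/1452 ≈ 0.00068871)
g = 1/1452 ≈ 0.00068871
200/(-286) - 293/g = 200/(-286) - 293/1/1452 = 200*(-1/286) - 293*1452 = -100/143 - 425436 = -60837448/143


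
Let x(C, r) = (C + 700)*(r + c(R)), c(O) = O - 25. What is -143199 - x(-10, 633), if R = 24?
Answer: -579279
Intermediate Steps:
c(O) = -25 + O
x(C, r) = (-1 + r)*(700 + C) (x(C, r) = (C + 700)*(r + (-25 + 24)) = (700 + C)*(r - 1) = (700 + C)*(-1 + r) = (-1 + r)*(700 + C))
-143199 - x(-10, 633) = -143199 - (-700 - 1*(-10) + 700*633 - 10*633) = -143199 - (-700 + 10 + 443100 - 6330) = -143199 - 1*436080 = -143199 - 436080 = -579279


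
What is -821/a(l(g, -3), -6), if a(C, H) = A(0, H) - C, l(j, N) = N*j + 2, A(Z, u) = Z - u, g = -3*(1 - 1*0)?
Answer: 821/5 ≈ 164.20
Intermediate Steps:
g = -3 (g = -3*(1 + 0) = -3*1 = -3)
l(j, N) = 2 + N*j
a(C, H) = -C - H (a(C, H) = (0 - H) - C = -H - C = -C - H)
-821/a(l(g, -3), -6) = -821/(-(2 - 3*(-3)) - 1*(-6)) = -821/(-(2 + 9) + 6) = -821/(-1*11 + 6) = -821/(-11 + 6) = -821/(-5) = -821*(-⅕) = 821/5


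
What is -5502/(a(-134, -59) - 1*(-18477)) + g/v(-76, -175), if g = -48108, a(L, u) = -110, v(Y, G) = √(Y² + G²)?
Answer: -5502/18367 - 48108*√36401/36401 ≈ -252.45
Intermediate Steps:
v(Y, G) = √(G² + Y²)
-5502/(a(-134, -59) - 1*(-18477)) + g/v(-76, -175) = -5502/(-110 - 1*(-18477)) - 48108/√((-175)² + (-76)²) = -5502/(-110 + 18477) - 48108/√(30625 + 5776) = -5502/18367 - 48108*√36401/36401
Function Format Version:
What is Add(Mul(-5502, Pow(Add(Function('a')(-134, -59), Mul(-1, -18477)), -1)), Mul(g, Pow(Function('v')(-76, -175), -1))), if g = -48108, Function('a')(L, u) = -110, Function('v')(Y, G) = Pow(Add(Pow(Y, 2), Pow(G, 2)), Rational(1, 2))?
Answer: Add(Rational(-5502, 18367), Mul(Rational(-48108, 36401), Pow(36401, Rational(1, 2)))) ≈ -252.45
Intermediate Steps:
Function('v')(Y, G) = Pow(Add(Pow(G, 2), Pow(Y, 2)), Rational(1, 2))
Add(Mul(-5502, Pow(Add(Function('a')(-134, -59), Mul(-1, -18477)), -1)), Mul(g, Pow(Function('v')(-76, -175), -1))) = Add(Mul(-5502, Pow(Add(-110, Mul(-1, -18477)), -1)), Mul(-48108, Pow(Pow(Add(Pow(-175, 2), Pow(-76, 2)), Rational(1, 2)), -1))) = Add(Mul(-5502, Pow(Add(-110, 18477), -1)), Mul(-48108, Pow(Pow(Add(30625, 5776), Rational(1, 2)), -1))) = Add(Mul(-5502, Pow(18367, -1)), Mul(-48108, Pow(Pow(36401, Rational(1, 2)), -1))) = Add(Mul(-5502, Rational(1, 18367)), Mul(-48108, Mul(Rational(1, 36401), Pow(36401, Rational(1, 2))))) = Add(Rational(-5502, 18367), Mul(Rational(-48108, 36401), Pow(36401, Rational(1, 2))))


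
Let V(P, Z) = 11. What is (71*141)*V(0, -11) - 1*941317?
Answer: -831196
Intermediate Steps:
(71*141)*V(0, -11) - 1*941317 = (71*141)*11 - 1*941317 = 10011*11 - 941317 = 110121 - 941317 = -831196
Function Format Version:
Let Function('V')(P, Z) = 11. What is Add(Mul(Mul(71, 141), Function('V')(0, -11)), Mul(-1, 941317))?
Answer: -831196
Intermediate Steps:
Add(Mul(Mul(71, 141), Function('V')(0, -11)), Mul(-1, 941317)) = Add(Mul(Mul(71, 141), 11), Mul(-1, 941317)) = Add(Mul(10011, 11), -941317) = Add(110121, -941317) = -831196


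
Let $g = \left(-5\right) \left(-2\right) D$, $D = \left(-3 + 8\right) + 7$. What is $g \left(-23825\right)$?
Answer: $-2859000$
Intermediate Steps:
$D = 12$ ($D = 5 + 7 = 12$)
$g = 120$ ($g = \left(-5\right) \left(-2\right) 12 = 10 \cdot 12 = 120$)
$g \left(-23825\right) = 120 \left(-23825\right) = -2859000$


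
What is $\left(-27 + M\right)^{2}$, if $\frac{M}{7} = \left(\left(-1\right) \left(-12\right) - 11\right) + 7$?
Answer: $841$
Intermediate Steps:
$M = 56$ ($M = 7 \left(\left(\left(-1\right) \left(-12\right) - 11\right) + 7\right) = 7 \left(\left(12 - 11\right) + 7\right) = 7 \left(1 + 7\right) = 7 \cdot 8 = 56$)
$\left(-27 + M\right)^{2} = \left(-27 + 56\right)^{2} = 29^{2} = 841$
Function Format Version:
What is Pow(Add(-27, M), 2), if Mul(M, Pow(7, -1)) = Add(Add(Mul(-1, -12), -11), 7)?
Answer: 841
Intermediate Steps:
M = 56 (M = Mul(7, Add(Add(Mul(-1, -12), -11), 7)) = Mul(7, Add(Add(12, -11), 7)) = Mul(7, Add(1, 7)) = Mul(7, 8) = 56)
Pow(Add(-27, M), 2) = Pow(Add(-27, 56), 2) = Pow(29, 2) = 841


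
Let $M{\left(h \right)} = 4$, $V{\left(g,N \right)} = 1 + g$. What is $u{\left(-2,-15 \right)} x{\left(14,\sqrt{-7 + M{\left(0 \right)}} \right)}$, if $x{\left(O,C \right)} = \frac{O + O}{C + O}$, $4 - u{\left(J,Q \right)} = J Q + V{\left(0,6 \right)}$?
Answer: $- \frac{10584}{199} + \frac{756 i \sqrt{3}}{199} \approx -53.186 + 6.5801 i$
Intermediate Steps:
$u{\left(J,Q \right)} = 3 - J Q$ ($u{\left(J,Q \right)} = 4 - \left(J Q + \left(1 + 0\right)\right) = 4 - \left(J Q + 1\right) = 4 - \left(1 + J Q\right) = 3 - J Q$)
$x{\left(O,C \right)} = \frac{2 O}{C + O}$
$u{\left(-2,-15 \right)} x{\left(14,\sqrt{-7 + M{\left(0 \right)}} \right)} = \left(3 - \left(-2\right) \left(-15\right)\right) 2 \cdot 14 \frac{1}{\sqrt{-7 + 4} + 14} = \left(3 - 30\right) 2 \cdot 14 \frac{1}{\sqrt{-3} + 14} = - 27 \cdot 2 \cdot 14 \frac{1}{i \sqrt{3} + 14} = - 27 \cdot 2 \cdot 14 \frac{1}{14 + i \sqrt{3}} = - 27 \frac{28}{14 + i \sqrt{3}} = - \frac{756}{14 + i \sqrt{3}}$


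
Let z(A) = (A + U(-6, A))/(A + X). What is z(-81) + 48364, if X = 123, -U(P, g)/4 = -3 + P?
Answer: 677081/14 ≈ 48363.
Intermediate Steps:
U(P, g) = 12 - 4*P (U(P, g) = -4*(-3 + P) = 12 - 4*P)
z(A) = (36 + A)/(123 + A) (z(A) = (A + (12 - 4*(-6)))/(A + 123) = (A + (12 + 24))/(123 + A) = (A + 36)/(123 + A) = (36 + A)/(123 + A))
z(-81) + 48364 = (36 - 81)/(123 - 81) + 48364 = -45/42 + 48364 = (1/42)*(-45) + 48364 = -15/14 + 48364 = 677081/14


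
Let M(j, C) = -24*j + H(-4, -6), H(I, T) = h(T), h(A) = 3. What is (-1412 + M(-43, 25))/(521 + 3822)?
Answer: -377/4343 ≈ -0.086806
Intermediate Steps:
H(I, T) = 3
M(j, C) = 3 - 24*j (M(j, C) = -24*j + 3 = 3 - 24*j)
(-1412 + M(-43, 25))/(521 + 3822) = (-1412 + (3 - 24*(-43)))/(521 + 3822) = (-1412 + (3 + 1032))/4343 = (-1412 + 1035)*(1/4343) = -377*1/4343 = -377/4343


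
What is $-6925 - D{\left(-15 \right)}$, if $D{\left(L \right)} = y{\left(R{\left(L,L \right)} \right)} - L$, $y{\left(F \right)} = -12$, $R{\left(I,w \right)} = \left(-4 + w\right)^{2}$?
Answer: $-6928$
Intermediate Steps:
$D{\left(L \right)} = -12 - L$
$-6925 - D{\left(-15 \right)} = -6925 - \left(-12 - -15\right) = -6925 - \left(-12 + 15\right) = -6925 - 3 = -6928$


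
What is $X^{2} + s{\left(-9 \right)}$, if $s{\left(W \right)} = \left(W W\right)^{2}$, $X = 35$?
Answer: $7786$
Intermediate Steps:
$s{\left(W \right)} = W^{4}$ ($s{\left(W \right)} = \left(W^{2}\right)^{2} = W^{4}$)
$X^{2} + s{\left(-9 \right)} = 35^{2} + \left(-9\right)^{4} = 1225 + 6561 = 7786$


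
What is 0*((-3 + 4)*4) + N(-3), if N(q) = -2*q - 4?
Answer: 2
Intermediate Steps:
N(q) = -4 - 2*q
0*((-3 + 4)*4) + N(-3) = 0*((-3 + 4)*4) + (-4 - 2*(-3)) = 0*(1*4) + (-4 + 6) = 0*4 + 2 = 0 + 2 = 2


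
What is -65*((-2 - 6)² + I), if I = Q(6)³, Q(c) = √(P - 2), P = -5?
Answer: -4160 + 455*I*√7 ≈ -4160.0 + 1203.8*I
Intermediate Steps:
Q(c) = I*√7 (Q(c) = √(-5 - 2) = √(-7) = I*√7)
I = -7*I*√7 (I = (I*√7)³ = -7*I*√7 ≈ -18.52*I)
-65*((-2 - 6)² + I) = -65*((-2 - 6)² - 7*I*√7) = -65*((-8)² - 7*I*√7) = -65*(64 - 7*I*√7) = -4160 + 455*I*√7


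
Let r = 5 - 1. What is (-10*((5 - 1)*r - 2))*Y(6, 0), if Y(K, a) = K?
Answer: -840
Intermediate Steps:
r = 4
(-10*((5 - 1)*r - 2))*Y(6, 0) = -10*((5 - 1)*4 - 2)*6 = -10*(4*4 - 2)*6 = -10*(16 - 2)*6 = -10*14*6 = -140*6 = -840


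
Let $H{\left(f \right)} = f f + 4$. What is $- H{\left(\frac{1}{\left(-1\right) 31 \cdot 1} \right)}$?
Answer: $- \frac{3845}{961} \approx -4.001$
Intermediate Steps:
$H{\left(f \right)} = 4 + f^{2}$ ($H{\left(f \right)} = f^{2} + 4 = 4 + f^{2}$)
$- H{\left(\frac{1}{\left(-1\right) 31 \cdot 1} \right)} = - (4 + \left(\frac{1}{\left(-1\right) 31 \cdot 1}\right)^{2}) = - (4 + \left(\frac{1}{\left(-31\right) 1}\right)^{2}) = - (4 + \left(\frac{1}{-31}\right)^{2}) = - (4 + \left(- \frac{1}{31}\right)^{2}) = - (4 + \frac{1}{961}) = \left(-1\right) \frac{3845}{961} = - \frac{3845}{961}$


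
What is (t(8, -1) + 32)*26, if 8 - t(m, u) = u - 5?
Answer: 1196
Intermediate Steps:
t(m, u) = 13 - u (t(m, u) = 8 - (u - 5) = 8 - (-5 + u) = 8 + (5 - u) = 13 - u)
(t(8, -1) + 32)*26 = ((13 - 1*(-1)) + 32)*26 = ((13 + 1) + 32)*26 = (14 + 32)*26 = 46*26 = 1196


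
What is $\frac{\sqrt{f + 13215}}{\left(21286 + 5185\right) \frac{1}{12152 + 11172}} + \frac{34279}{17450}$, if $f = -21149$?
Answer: $\frac{34279}{17450} + \frac{23324 i \sqrt{7934}}{26471} \approx 1.9644 + 78.484 i$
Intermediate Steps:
$\frac{\sqrt{f + 13215}}{\left(21286 + 5185\right) \frac{1}{12152 + 11172}} + \frac{34279}{17450} = \frac{\sqrt{-21149 + 13215}}{\left(21286 + 5185\right) \frac{1}{12152 + 11172}} + \frac{34279}{17450} = \frac{\sqrt{-7934}}{26471 \cdot \frac{1}{23324}} + 34279 \cdot \frac{1}{17450} = \frac{i \sqrt{7934}}{26471 \cdot \frac{1}{23324}} + \frac{34279}{17450} = \frac{i \sqrt{7934}}{\frac{26471}{23324}} + \frac{34279}{17450} = i \sqrt{7934} \cdot \frac{23324}{26471} + \frac{34279}{17450} = \frac{23324 i \sqrt{7934}}{26471} + \frac{34279}{17450} = \frac{34279}{17450} + \frac{23324 i \sqrt{7934}}{26471}$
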